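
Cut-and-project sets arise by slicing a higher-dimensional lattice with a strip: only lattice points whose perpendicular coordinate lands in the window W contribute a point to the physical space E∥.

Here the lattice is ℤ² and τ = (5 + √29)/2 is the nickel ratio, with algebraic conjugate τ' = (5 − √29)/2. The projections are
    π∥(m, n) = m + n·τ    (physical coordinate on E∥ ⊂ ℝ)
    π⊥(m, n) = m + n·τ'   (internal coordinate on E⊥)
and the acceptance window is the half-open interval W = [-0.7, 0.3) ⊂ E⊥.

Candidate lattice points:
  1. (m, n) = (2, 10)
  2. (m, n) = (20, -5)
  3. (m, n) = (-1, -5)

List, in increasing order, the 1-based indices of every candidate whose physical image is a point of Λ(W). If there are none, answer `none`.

Compute τ' = (5−√29)/2 = -0.19258, so π⊥(m,n) = m -0.19258·n.
#1 (2,10): internal coord 2 + (10)·τ' = +0.07418; +0.07418 ∈ [-0.7, 0.3) → IN Λ
#2 (20,-5): internal coord 20 + (-5)·τ' = +20.96291; +20.96291 ∉ [-0.7, 0.3) → out
#3 (-1,-5): internal coord -1 + (-5)·τ' = -0.03709; -0.03709 ∈ [-0.7, 0.3) → IN Λ

1, 3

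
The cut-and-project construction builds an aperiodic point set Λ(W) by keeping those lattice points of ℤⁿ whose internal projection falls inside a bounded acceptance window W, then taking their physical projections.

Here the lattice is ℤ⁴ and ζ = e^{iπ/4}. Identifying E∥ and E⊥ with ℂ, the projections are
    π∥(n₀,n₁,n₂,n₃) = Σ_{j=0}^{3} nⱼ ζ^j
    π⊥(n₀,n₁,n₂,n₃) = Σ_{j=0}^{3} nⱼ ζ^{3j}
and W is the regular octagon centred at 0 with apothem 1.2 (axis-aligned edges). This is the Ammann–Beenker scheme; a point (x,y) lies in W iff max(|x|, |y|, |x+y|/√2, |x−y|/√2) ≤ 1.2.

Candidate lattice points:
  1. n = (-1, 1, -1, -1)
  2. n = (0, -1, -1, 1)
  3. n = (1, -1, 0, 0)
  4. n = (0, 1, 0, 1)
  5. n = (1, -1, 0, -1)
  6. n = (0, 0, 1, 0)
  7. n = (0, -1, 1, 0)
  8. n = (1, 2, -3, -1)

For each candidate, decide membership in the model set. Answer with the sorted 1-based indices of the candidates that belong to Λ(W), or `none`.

6

With ζ = e^{iπ/4} the internal vectors are ζ^0,ζ^3,ζ^6,ζ^9.
#1 (-1, 1, -1, -1): internal (-2.414214, 1.000000); octagon support 2.414214 vs apothem 1.2 → ∉ W
#2 (0, -1, -1, 1): internal (1.414214, 1.000000); octagon support 1.707107 vs apothem 1.2 → ∉ W
#3 (1, -1, 0, 0): internal (1.707107, -0.707107); octagon support 1.707107 vs apothem 1.2 → ∉ W
#4 (0, 1, 0, 1): internal (0.000000, 1.414214); octagon support 1.414214 vs apothem 1.2 → ∉ W
#5 (1, -1, 0, -1): internal (1.000000, -1.414214); octagon support 1.707107 vs apothem 1.2 → ∉ W
#6 (0, 0, 1, 0): internal (0.000000, -1.000000); octagon support 1.000000 vs apothem 1.2 → ∈ W
#7 (0, -1, 1, 0): internal (0.707107, -1.707107); octagon support 1.707107 vs apothem 1.2 → ∉ W
#8 (1, 2, -3, -1): internal (-1.121320, 3.707107); octagon support 3.707107 vs apothem 1.2 → ∉ W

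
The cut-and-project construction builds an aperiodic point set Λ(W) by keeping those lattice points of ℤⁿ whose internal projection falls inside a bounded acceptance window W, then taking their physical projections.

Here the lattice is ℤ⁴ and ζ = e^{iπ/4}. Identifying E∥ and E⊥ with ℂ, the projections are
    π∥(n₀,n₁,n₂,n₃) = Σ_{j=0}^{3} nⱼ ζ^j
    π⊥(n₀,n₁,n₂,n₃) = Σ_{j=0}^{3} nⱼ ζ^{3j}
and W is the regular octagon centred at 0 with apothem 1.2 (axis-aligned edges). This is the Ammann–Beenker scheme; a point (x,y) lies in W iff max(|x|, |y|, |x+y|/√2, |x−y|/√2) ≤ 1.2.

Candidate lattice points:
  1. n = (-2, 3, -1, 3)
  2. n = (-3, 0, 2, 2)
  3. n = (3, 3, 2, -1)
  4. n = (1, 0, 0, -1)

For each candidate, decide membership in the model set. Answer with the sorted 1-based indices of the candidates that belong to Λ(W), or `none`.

3, 4

Internal map: ζ^{3j} for j=0..3 gives (1,0), (−√2/2,√2/2), (0,−1), (√2/2,√2/2).
#1 (-2, 3, -1, 3): internal (-2.0000, 5.2426); octagon support 5.2426 vs apothem 1.2 → ∉ W
#2 (-3, 0, 2, 2): internal (-1.5858, -0.5858); octagon support 1.5858 vs apothem 1.2 → ∉ W
#3 (3, 3, 2, -1): internal (0.1716, -0.5858); octagon support 0.5858 vs apothem 1.2 → ∈ W
#4 (1, 0, 0, -1): internal (0.2929, -0.7071); octagon support 0.7071 vs apothem 1.2 → ∈ W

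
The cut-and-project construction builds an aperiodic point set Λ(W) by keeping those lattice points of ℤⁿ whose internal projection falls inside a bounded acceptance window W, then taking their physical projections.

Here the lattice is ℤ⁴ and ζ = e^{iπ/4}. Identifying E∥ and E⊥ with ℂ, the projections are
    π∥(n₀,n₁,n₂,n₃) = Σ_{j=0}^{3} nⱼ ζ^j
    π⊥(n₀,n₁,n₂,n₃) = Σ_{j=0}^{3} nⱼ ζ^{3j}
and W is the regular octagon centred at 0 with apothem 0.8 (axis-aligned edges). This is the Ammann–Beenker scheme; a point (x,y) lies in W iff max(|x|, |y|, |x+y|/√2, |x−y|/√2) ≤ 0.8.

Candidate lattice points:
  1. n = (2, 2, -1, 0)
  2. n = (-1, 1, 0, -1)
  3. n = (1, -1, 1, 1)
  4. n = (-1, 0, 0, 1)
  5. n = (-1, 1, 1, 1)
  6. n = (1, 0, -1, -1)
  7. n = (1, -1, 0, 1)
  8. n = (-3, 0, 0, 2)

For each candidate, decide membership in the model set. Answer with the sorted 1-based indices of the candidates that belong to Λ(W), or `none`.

4, 6

π⊥(n) = n₀ + n₁ζ³ + n₂ζ⁶ + n₃ζ⁹ where ζ = e^{iπ/4}.
#1 (2, 2, -1, 0): internal (0.585786, 2.414214); octagon support 2.414214 vs apothem 0.8 → ∉ W
#2 (-1, 1, 0, -1): internal (-2.414214, 0.000000); octagon support 2.414214 vs apothem 0.8 → ∉ W
#3 (1, -1, 1, 1): internal (2.414214, -1.000000); octagon support 2.414214 vs apothem 0.8 → ∉ W
#4 (-1, 0, 0, 1): internal (-0.292893, 0.707107); octagon support 0.707107 vs apothem 0.8 → ∈ W
#5 (-1, 1, 1, 1): internal (-1.000000, 0.414214); octagon support 1.000000 vs apothem 0.8 → ∉ W
#6 (1, 0, -1, -1): internal (0.292893, 0.292893); octagon support 0.414214 vs apothem 0.8 → ∈ W
#7 (1, -1, 0, 1): internal (2.414214, 0.000000); octagon support 2.414214 vs apothem 0.8 → ∉ W
#8 (-3, 0, 0, 2): internal (-1.585786, 1.414214); octagon support 2.121320 vs apothem 0.8 → ∉ W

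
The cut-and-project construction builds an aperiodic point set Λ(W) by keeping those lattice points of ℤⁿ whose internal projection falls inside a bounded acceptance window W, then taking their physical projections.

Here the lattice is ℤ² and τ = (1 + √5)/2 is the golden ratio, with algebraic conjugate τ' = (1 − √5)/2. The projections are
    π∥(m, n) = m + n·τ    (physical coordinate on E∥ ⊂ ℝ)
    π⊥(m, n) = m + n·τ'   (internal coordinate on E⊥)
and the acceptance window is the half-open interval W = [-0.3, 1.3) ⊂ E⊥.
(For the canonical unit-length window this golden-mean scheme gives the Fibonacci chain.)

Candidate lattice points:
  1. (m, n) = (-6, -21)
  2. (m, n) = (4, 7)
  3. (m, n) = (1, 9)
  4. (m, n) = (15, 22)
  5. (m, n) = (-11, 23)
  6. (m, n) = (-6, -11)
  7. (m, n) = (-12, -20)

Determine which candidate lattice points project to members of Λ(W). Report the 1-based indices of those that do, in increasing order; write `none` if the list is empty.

Numerically τ ≈ 1.6180 and τ' = −1/τ ≈ -0.6180.
[1] lift (-6,-21): star map gives 6.9787; window check -0.3 ≤ 6.9787 < 1.3 is false → out
[2] lift (4,7): star map gives -0.3262; window check -0.3 ≤ -0.3262 < 1.3 is false → out
[3] lift (1,9): star map gives -4.5623; window check -0.3 ≤ -4.5623 < 1.3 is false → out
[4] lift (15,22): star map gives 1.4033; window check -0.3 ≤ 1.4033 < 1.3 is false → out
[5] lift (-11,23): star map gives -25.2148; window check -0.3 ≤ -25.2148 < 1.3 is false → out
[6] lift (-6,-11): star map gives 0.7984; window check -0.3 ≤ 0.7984 < 1.3 is true → IN Λ
[7] lift (-12,-20): star map gives 0.3607; window check -0.3 ≤ 0.3607 < 1.3 is true → IN Λ

6, 7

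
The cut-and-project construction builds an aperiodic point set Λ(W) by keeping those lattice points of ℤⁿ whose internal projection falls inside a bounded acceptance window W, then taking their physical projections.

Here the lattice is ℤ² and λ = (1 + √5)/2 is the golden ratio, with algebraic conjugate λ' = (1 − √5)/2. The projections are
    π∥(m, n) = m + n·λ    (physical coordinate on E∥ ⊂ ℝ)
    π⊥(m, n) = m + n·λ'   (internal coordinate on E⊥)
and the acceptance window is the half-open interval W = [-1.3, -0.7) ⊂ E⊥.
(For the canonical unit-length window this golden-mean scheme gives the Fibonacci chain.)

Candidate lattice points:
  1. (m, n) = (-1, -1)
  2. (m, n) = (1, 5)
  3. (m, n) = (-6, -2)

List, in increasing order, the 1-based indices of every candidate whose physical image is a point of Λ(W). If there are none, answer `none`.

none

λ' = (1−√5)/2 ≈ -0.61803.
[1] lift (-1,-1): star map gives -0.38197; window check -1.3 ≤ -0.38197 < -0.7 is false → out
[2] lift (1,5): star map gives -2.09017; window check -1.3 ≤ -2.09017 < -0.7 is false → out
[3] lift (-6,-2): star map gives -4.76393; window check -1.3 ≤ -4.76393 < -0.7 is false → out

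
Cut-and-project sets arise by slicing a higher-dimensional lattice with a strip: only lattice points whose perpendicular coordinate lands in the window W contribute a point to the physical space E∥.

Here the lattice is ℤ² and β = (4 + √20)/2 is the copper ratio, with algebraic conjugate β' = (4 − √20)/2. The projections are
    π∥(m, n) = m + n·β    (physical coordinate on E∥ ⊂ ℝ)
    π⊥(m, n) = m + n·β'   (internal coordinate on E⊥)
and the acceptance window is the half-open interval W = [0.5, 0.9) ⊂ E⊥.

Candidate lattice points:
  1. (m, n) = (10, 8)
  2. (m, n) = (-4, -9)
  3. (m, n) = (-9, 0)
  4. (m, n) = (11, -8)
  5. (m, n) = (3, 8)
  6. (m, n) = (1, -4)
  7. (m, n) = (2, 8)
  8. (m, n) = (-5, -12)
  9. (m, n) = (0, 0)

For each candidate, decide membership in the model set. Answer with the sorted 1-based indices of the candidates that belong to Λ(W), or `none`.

none

β' = (4−√20)/2 ≈ -0.2361.
#1 (10,8): internal coord 10 + (8)·β' = +8.1115; +8.1115 ∉ [0.5, 0.9) → out
#2 (-4,-9): internal coord -4 + (-9)·β' = -1.8754; -1.8754 ∉ [0.5, 0.9) → out
#3 (-9,0): internal coord -9 + (0)·β' = -9.0000; -9.0000 ∉ [0.5, 0.9) → out
#4 (11,-8): internal coord 11 + (-8)·β' = +12.8885; +12.8885 ∉ [0.5, 0.9) → out
#5 (3,8): internal coord 3 + (8)·β' = +1.1115; +1.1115 ∉ [0.5, 0.9) → out
#6 (1,-4): internal coord 1 + (-4)·β' = +1.9443; +1.9443 ∉ [0.5, 0.9) → out
#7 (2,8): internal coord 2 + (8)·β' = +0.1115; +0.1115 ∉ [0.5, 0.9) → out
#8 (-5,-12): internal coord -5 + (-12)·β' = -2.1672; -2.1672 ∉ [0.5, 0.9) → out
#9 (0,0): internal coord 0 + (0)·β' = +0.0000; +0.0000 ∉ [0.5, 0.9) → out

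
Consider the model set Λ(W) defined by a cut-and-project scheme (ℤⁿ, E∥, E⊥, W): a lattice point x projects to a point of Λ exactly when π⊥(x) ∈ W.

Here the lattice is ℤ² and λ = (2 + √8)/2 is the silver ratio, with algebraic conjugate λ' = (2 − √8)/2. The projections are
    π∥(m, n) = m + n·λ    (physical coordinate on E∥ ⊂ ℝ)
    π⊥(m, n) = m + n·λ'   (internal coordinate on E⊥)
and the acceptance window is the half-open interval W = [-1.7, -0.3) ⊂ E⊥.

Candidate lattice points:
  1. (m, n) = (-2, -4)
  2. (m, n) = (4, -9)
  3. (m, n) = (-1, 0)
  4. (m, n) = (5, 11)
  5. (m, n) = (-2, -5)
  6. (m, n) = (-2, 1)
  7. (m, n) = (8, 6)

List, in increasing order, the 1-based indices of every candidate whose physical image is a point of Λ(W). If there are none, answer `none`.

Numerically λ ≈ 2.4142 and λ' = −1/λ ≈ -0.4142.
#1 (-2,-4): internal coord -2 + (-4)·λ' = -0.3431; -0.3431 ∈ [-1.7, -0.3) → IN Λ
#2 (4,-9): internal coord 4 + (-9)·λ' = +7.7279; +7.7279 ∉ [-1.7, -0.3) → out
#3 (-1,0): internal coord -1 + (0)·λ' = -1.0000; -1.0000 ∈ [-1.7, -0.3) → IN Λ
#4 (5,11): internal coord 5 + (11)·λ' = +0.4437; +0.4437 ∉ [-1.7, -0.3) → out
#5 (-2,-5): internal coord -2 + (-5)·λ' = +0.0711; +0.0711 ∉ [-1.7, -0.3) → out
#6 (-2,1): internal coord -2 + (1)·λ' = -2.4142; -2.4142 ∉ [-1.7, -0.3) → out
#7 (8,6): internal coord 8 + (6)·λ' = +5.5147; +5.5147 ∉ [-1.7, -0.3) → out

1, 3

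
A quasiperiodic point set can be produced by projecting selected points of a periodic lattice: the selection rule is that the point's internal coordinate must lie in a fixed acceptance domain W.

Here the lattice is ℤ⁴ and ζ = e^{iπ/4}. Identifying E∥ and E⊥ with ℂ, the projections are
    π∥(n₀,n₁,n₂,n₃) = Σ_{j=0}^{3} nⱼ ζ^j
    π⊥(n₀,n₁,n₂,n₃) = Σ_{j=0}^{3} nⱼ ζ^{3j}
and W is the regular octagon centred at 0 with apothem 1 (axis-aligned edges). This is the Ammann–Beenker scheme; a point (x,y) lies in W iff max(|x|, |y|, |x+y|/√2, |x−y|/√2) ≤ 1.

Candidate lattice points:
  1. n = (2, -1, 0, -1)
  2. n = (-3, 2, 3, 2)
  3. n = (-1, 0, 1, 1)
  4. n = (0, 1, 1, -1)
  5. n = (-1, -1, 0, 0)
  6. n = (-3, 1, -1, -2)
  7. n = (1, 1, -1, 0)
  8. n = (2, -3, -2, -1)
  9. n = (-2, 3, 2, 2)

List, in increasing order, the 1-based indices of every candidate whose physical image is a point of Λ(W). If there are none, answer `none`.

With ζ = e^{iπ/4} the internal vectors are ζ^0,ζ^3,ζ^6,ζ^9.
candidate 1: n = (2, -1, 0, -1) → π⊥ ≈ (+2.000000, -1.414214); max(|x|,|y|,|x±y|/√2) = 2.414214 > 1 ⇒ ∉ W
candidate 2: n = (-3, 2, 3, 2) → π⊥ ≈ (-3.000000, -0.171573); max(|x|,|y|,|x±y|/√2) = 3.000000 > 1 ⇒ ∉ W
candidate 3: n = (-1, 0, 1, 1) → π⊥ ≈ (-0.292893, -0.292893); max(|x|,|y|,|x±y|/√2) = 0.414214 ≤ 1 ⇒ ∈ W
candidate 4: n = (0, 1, 1, -1) → π⊥ ≈ (-1.414214, -1.000000); max(|x|,|y|,|x±y|/√2) = 1.707107 > 1 ⇒ ∉ W
candidate 5: n = (-1, -1, 0, 0) → π⊥ ≈ (-0.292893, -0.707107); max(|x|,|y|,|x±y|/√2) = 0.707107 ≤ 1 ⇒ ∈ W
candidate 6: n = (-3, 1, -1, -2) → π⊥ ≈ (-5.121320, +0.292893); max(|x|,|y|,|x±y|/√2) = 5.121320 > 1 ⇒ ∉ W
candidate 7: n = (1, 1, -1, 0) → π⊥ ≈ (+0.292893, +1.707107); max(|x|,|y|,|x±y|/√2) = 1.707107 > 1 ⇒ ∉ W
candidate 8: n = (2, -3, -2, -1) → π⊥ ≈ (+3.414214, -0.828427); max(|x|,|y|,|x±y|/√2) = 3.414214 > 1 ⇒ ∉ W
candidate 9: n = (-2, 3, 2, 2) → π⊥ ≈ (-2.707107, +1.535534); max(|x|,|y|,|x±y|/√2) = 3.000000 > 1 ⇒ ∉ W

3, 5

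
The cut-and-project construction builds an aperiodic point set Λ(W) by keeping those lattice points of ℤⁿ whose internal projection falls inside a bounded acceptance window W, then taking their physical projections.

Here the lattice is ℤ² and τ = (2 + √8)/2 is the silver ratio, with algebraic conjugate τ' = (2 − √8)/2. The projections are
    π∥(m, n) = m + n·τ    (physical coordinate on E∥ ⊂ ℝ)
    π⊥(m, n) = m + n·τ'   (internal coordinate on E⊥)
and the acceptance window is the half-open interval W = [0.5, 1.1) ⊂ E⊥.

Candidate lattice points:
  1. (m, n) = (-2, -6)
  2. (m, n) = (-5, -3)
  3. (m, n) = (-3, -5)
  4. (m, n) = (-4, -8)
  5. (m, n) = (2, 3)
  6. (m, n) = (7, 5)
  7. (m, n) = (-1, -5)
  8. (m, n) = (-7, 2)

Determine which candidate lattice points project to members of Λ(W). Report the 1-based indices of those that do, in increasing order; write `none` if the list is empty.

Compute τ' = (2−√8)/2 = -0.414214, so π⊥(m,n) = m -0.414214·n.
candidate 1: (m,n)=(-2,-6) → π∥ = -2-6·τ ≈ -16.485281, π⊥ = -2-6·τ' ≈ 0.485281 ∉ [0.5, 1.1) ⇒ out
candidate 2: (m,n)=(-5,-3) → π∥ = -5-3·τ ≈ -12.242641, π⊥ = -5-3·τ' ≈ -3.757359 ∉ [0.5, 1.1) ⇒ out
candidate 3: (m,n)=(-3,-5) → π∥ = -3-5·τ ≈ -15.071068, π⊥ = -3-5·τ' ≈ -0.928932 ∉ [0.5, 1.1) ⇒ out
candidate 4: (m,n)=(-4,-8) → π∥ = -4-8·τ ≈ -23.313708, π⊥ = -4-8·τ' ≈ -0.686292 ∉ [0.5, 1.1) ⇒ out
candidate 5: (m,n)=(2,3) → π∥ = 2+3·τ ≈ 9.242641, π⊥ = 2+3·τ' ≈ 0.757359 ∈ [0.5, 1.1) ⇒ IN Λ
candidate 6: (m,n)=(7,5) → π∥ = 7+5·τ ≈ 19.071068, π⊥ = 7+5·τ' ≈ 4.928932 ∉ [0.5, 1.1) ⇒ out
candidate 7: (m,n)=(-1,-5) → π∥ = -1-5·τ ≈ -13.071068, π⊥ = -1-5·τ' ≈ 1.071068 ∈ [0.5, 1.1) ⇒ IN Λ
candidate 8: (m,n)=(-7,2) → π∥ = -7+2·τ ≈ -2.171573, π⊥ = -7+2·τ' ≈ -7.828427 ∉ [0.5, 1.1) ⇒ out

5, 7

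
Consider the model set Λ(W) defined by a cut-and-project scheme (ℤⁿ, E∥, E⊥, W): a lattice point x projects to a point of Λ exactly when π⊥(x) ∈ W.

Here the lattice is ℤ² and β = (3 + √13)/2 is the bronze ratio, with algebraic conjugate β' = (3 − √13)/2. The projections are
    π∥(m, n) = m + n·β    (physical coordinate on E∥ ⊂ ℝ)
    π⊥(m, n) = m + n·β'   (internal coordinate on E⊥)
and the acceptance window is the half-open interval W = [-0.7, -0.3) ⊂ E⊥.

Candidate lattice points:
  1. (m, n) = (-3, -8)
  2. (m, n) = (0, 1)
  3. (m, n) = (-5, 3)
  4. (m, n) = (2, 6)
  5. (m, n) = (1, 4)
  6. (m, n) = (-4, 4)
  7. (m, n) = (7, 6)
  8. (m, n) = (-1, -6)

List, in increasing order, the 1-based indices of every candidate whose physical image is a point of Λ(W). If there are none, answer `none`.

1, 2

Compute β' = (3−√13)/2 = -0.30278, so π⊥(m,n) = m -0.30278·n.
#1 (-3,-8): internal coord -3 + (-8)·β' = -0.57779; -0.57779 ∈ [-0.7, -0.3) → IN Λ
#2 (0,1): internal coord 0 + (1)·β' = -0.30278; -0.30278 ∈ [-0.7, -0.3) → IN Λ
#3 (-5,3): internal coord -5 + (3)·β' = -5.90833; -5.90833 ∉ [-0.7, -0.3) → out
#4 (2,6): internal coord 2 + (6)·β' = +0.18335; +0.18335 ∉ [-0.7, -0.3) → out
#5 (1,4): internal coord 1 + (4)·β' = -0.21110; -0.21110 ∉ [-0.7, -0.3) → out
#6 (-4,4): internal coord -4 + (4)·β' = -5.21110; -5.21110 ∉ [-0.7, -0.3) → out
#7 (7,6): internal coord 7 + (6)·β' = +5.18335; +5.18335 ∉ [-0.7, -0.3) → out
#8 (-1,-6): internal coord -1 + (-6)·β' = +0.81665; +0.81665 ∉ [-0.7, -0.3) → out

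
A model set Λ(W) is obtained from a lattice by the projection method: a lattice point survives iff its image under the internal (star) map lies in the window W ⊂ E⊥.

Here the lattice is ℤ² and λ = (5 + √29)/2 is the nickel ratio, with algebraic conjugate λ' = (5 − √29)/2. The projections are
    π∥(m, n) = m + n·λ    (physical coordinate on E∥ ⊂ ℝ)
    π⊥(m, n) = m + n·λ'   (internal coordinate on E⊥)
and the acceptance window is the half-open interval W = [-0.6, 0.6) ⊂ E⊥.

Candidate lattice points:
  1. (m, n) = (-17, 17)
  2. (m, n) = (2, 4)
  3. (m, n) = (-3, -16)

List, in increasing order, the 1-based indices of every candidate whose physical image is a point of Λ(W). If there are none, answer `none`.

Numerically λ ≈ 5.1926 and λ' = −1/λ ≈ -0.1926.
#1 (-17,17): internal coord -17 + (17)·λ' = -20.2739; -20.2739 ∉ [-0.6, 0.6) → out
#2 (2,4): internal coord 2 + (4)·λ' = +1.2297; +1.2297 ∉ [-0.6, 0.6) → out
#3 (-3,-16): internal coord -3 + (-16)·λ' = +0.0813; +0.0813 ∈ [-0.6, 0.6) → IN Λ

3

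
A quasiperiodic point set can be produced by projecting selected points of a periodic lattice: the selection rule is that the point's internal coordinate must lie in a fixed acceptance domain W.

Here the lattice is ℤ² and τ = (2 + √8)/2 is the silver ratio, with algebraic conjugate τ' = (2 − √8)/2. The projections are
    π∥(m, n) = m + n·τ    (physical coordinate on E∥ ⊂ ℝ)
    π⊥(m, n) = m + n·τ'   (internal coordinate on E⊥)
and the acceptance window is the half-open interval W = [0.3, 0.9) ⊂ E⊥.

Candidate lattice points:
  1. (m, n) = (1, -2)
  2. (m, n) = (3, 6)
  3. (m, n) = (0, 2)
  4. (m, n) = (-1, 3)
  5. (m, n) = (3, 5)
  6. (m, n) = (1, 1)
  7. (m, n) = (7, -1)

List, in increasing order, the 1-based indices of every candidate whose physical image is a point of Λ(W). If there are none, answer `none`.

Compute τ' = (2−√8)/2 = -0.41421, so π⊥(m,n) = m -0.41421·n.
#1 (1,-2): internal coord 1 + (-2)·τ' = +1.82843; +1.82843 ∉ [0.3, 0.9) → out
#2 (3,6): internal coord 3 + (6)·τ' = +0.51472; +0.51472 ∈ [0.3, 0.9) → IN Λ
#3 (0,2): internal coord 0 + (2)·τ' = -0.82843; -0.82843 ∉ [0.3, 0.9) → out
#4 (-1,3): internal coord -1 + (3)·τ' = -2.24264; -2.24264 ∉ [0.3, 0.9) → out
#5 (3,5): internal coord 3 + (5)·τ' = +0.92893; +0.92893 ∉ [0.3, 0.9) → out
#6 (1,1): internal coord 1 + (1)·τ' = +0.58579; +0.58579 ∈ [0.3, 0.9) → IN Λ
#7 (7,-1): internal coord 7 + (-1)·τ' = +7.41421; +7.41421 ∉ [0.3, 0.9) → out

2, 6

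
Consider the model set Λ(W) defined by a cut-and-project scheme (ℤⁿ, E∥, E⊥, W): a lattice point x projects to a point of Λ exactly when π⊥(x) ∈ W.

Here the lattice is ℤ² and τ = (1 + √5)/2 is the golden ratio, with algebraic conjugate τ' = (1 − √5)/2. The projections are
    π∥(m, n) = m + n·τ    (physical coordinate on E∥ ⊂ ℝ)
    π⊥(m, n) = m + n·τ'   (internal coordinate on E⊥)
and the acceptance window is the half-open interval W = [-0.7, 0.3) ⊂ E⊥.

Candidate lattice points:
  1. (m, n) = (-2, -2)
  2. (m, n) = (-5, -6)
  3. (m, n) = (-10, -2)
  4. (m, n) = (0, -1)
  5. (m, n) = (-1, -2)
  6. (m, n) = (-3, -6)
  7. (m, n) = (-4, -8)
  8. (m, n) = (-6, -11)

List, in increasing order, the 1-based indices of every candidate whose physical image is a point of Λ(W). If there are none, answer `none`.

5

Numerically τ ≈ 1.618034 and τ' = −1/τ ≈ -0.618034.
candidate 1: (m,n)=(-2,-2) → π∥ = -2-2·τ ≈ -5.236068, π⊥ = -2-2·τ' ≈ -0.763932 ∉ [-0.7, 0.3) ⇒ out
candidate 2: (m,n)=(-5,-6) → π∥ = -5-6·τ ≈ -14.708204, π⊥ = -5-6·τ' ≈ -1.291796 ∉ [-0.7, 0.3) ⇒ out
candidate 3: (m,n)=(-10,-2) → π∥ = -10-2·τ ≈ -13.236068, π⊥ = -10-2·τ' ≈ -8.763932 ∉ [-0.7, 0.3) ⇒ out
candidate 4: (m,n)=(0,-1) → π∥ = 0-1·τ ≈ -1.618034, π⊥ = 0-1·τ' ≈ 0.618034 ∉ [-0.7, 0.3) ⇒ out
candidate 5: (m,n)=(-1,-2) → π∥ = -1-2·τ ≈ -4.236068, π⊥ = -1-2·τ' ≈ 0.236068 ∈ [-0.7, 0.3) ⇒ IN Λ
candidate 6: (m,n)=(-3,-6) → π∥ = -3-6·τ ≈ -12.708204, π⊥ = -3-6·τ' ≈ 0.708204 ∉ [-0.7, 0.3) ⇒ out
candidate 7: (m,n)=(-4,-8) → π∥ = -4-8·τ ≈ -16.944272, π⊥ = -4-8·τ' ≈ 0.944272 ∉ [-0.7, 0.3) ⇒ out
candidate 8: (m,n)=(-6,-11) → π∥ = -6-11·τ ≈ -23.798374, π⊥ = -6-11·τ' ≈ 0.798374 ∉ [-0.7, 0.3) ⇒ out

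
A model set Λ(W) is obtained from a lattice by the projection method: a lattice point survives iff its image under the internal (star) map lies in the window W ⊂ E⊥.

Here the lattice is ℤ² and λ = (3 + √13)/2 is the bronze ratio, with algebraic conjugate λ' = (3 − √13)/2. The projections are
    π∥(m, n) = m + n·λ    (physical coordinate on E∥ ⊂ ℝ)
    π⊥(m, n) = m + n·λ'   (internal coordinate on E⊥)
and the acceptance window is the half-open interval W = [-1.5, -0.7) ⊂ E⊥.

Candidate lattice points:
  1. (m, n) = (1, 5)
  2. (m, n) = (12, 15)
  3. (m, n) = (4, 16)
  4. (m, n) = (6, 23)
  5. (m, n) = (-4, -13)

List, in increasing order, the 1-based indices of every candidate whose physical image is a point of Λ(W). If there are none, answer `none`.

Compute λ' = (3−√13)/2 = -0.3028, so π⊥(m,n) = m -0.3028·n.
#1 (1,5): internal coord 1 + (5)·λ' = -0.5139; -0.5139 ∉ [-1.5, -0.7) → out
#2 (12,15): internal coord 12 + (15)·λ' = +7.4584; +7.4584 ∉ [-1.5, -0.7) → out
#3 (4,16): internal coord 4 + (16)·λ' = -0.8444; -0.8444 ∈ [-1.5, -0.7) → IN Λ
#4 (6,23): internal coord 6 + (23)·λ' = -0.9638; -0.9638 ∈ [-1.5, -0.7) → IN Λ
#5 (-4,-13): internal coord -4 + (-13)·λ' = -0.0639; -0.0639 ∉ [-1.5, -0.7) → out

3, 4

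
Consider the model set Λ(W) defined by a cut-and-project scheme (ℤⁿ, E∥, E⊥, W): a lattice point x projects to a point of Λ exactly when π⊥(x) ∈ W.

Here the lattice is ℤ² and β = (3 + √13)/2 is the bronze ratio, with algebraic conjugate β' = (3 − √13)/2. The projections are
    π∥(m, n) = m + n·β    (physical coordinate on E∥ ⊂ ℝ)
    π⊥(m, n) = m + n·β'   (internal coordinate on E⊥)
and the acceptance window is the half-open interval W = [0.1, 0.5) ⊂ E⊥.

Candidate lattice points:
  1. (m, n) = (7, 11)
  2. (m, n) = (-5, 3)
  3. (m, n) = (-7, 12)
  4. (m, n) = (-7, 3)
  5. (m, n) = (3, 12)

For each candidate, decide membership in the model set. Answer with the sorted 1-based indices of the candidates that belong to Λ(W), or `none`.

β' = (3−√13)/2 ≈ -0.302776.
candidate 1: (m,n)=(7,11) → π∥ = 7+11·β ≈ 43.330532, π⊥ = 7+11·β' ≈ 3.669468 ∉ [0.1, 0.5) ⇒ out
candidate 2: (m,n)=(-5,3) → π∥ = -5+3·β ≈ 4.908327, π⊥ = -5+3·β' ≈ -5.908327 ∉ [0.1, 0.5) ⇒ out
candidate 3: (m,n)=(-7,12) → π∥ = -7+12·β ≈ 32.633308, π⊥ = -7+12·β' ≈ -10.633308 ∉ [0.1, 0.5) ⇒ out
candidate 4: (m,n)=(-7,3) → π∥ = -7+3·β ≈ 2.908327, π⊥ = -7+3·β' ≈ -7.908327 ∉ [0.1, 0.5) ⇒ out
candidate 5: (m,n)=(3,12) → π∥ = 3+12·β ≈ 42.633308, π⊥ = 3+12·β' ≈ -0.633308 ∉ [0.1, 0.5) ⇒ out

none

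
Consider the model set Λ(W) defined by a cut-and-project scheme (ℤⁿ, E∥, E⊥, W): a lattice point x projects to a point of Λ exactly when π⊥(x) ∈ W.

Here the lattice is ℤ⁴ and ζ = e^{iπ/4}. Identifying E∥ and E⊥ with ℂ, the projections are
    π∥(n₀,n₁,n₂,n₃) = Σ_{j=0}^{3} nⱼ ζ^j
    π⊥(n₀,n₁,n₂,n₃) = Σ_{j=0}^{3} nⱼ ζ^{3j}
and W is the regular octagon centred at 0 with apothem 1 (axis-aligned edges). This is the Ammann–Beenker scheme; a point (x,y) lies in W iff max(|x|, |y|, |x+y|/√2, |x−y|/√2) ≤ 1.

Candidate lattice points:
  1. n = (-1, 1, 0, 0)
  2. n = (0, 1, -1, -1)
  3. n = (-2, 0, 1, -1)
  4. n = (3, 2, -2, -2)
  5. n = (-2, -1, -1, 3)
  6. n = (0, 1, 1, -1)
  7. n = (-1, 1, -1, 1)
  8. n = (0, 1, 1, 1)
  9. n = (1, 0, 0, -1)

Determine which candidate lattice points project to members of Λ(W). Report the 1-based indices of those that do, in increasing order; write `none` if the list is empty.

π⊥(n) = n₀ + n₁ζ³ + n₂ζ⁶ + n₃ζ⁹ where ζ = e^{iπ/4}.
candidate 1: n = (-1, 1, 0, 0) → π⊥ ≈ (-1.707107, +0.707107); max(|x|,|y|,|x±y|/√2) = 1.707107 > 1 ⇒ ∉ W
candidate 2: n = (0, 1, -1, -1) → π⊥ ≈ (-1.414214, +1.000000); max(|x|,|y|,|x±y|/√2) = 1.707107 > 1 ⇒ ∉ W
candidate 3: n = (-2, 0, 1, -1) → π⊥ ≈ (-2.707107, -1.707107); max(|x|,|y|,|x±y|/√2) = 3.121320 > 1 ⇒ ∉ W
candidate 4: n = (3, 2, -2, -2) → π⊥ ≈ (+0.171573, +2.000000); max(|x|,|y|,|x±y|/√2) = 2.000000 > 1 ⇒ ∉ W
candidate 5: n = (-2, -1, -1, 3) → π⊥ ≈ (+0.828427, +2.414214); max(|x|,|y|,|x±y|/√2) = 2.414214 > 1 ⇒ ∉ W
candidate 6: n = (0, 1, 1, -1) → π⊥ ≈ (-1.414214, -1.000000); max(|x|,|y|,|x±y|/√2) = 1.707107 > 1 ⇒ ∉ W
candidate 7: n = (-1, 1, -1, 1) → π⊥ ≈ (-1.000000, +2.414214); max(|x|,|y|,|x±y|/√2) = 2.414214 > 1 ⇒ ∉ W
candidate 8: n = (0, 1, 1, 1) → π⊥ ≈ (+0.000000, +0.414214); max(|x|,|y|,|x±y|/√2) = 0.414214 ≤ 1 ⇒ ∈ W
candidate 9: n = (1, 0, 0, -1) → π⊥ ≈ (+0.292893, -0.707107); max(|x|,|y|,|x±y|/√2) = 0.707107 ≤ 1 ⇒ ∈ W

8, 9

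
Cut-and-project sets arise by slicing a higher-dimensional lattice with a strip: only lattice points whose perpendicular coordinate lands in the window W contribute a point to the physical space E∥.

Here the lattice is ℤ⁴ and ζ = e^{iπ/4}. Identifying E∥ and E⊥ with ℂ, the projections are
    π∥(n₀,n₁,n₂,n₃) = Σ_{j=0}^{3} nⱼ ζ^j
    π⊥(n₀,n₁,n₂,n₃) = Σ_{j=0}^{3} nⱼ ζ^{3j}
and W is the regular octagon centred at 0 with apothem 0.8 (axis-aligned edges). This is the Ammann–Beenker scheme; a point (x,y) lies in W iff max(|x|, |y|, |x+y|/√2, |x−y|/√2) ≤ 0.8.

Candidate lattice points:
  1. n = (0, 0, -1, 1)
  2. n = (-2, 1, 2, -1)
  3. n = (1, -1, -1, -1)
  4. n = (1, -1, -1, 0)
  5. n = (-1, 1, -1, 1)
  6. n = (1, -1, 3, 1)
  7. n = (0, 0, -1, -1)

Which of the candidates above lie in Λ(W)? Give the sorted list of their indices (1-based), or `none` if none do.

7

Internal map: ζ^{3j} for j=0..3 gives (1,0), (−√2/2,√2/2), (0,−1), (√2/2,√2/2).
#1 (0, 0, -1, 1): internal (0.707107, 1.707107); octagon support 1.707107 vs apothem 0.8 → ∉ W
#2 (-2, 1, 2, -1): internal (-3.414214, -2.000000); octagon support 3.828427 vs apothem 0.8 → ∉ W
#3 (1, -1, -1, -1): internal (1.000000, -0.414214); octagon support 1.000000 vs apothem 0.8 → ∉ W
#4 (1, -1, -1, 0): internal (1.707107, 0.292893); octagon support 1.707107 vs apothem 0.8 → ∉ W
#5 (-1, 1, -1, 1): internal (-1.000000, 2.414214); octagon support 2.414214 vs apothem 0.8 → ∉ W
#6 (1, -1, 3, 1): internal (2.414214, -3.000000); octagon support 3.828427 vs apothem 0.8 → ∉ W
#7 (0, 0, -1, -1): internal (-0.707107, 0.292893); octagon support 0.707107 vs apothem 0.8 → ∈ W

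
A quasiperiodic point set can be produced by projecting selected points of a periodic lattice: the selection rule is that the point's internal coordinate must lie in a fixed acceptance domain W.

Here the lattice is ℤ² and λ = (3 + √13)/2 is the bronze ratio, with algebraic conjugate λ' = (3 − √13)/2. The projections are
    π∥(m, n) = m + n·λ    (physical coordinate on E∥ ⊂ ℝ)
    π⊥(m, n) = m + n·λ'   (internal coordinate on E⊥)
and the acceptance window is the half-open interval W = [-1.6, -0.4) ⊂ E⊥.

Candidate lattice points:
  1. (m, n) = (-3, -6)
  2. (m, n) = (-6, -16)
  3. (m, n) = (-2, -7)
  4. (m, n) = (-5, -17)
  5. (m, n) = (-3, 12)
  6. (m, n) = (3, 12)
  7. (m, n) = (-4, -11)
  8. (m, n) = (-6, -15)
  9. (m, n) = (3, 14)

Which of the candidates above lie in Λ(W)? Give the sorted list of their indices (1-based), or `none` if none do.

1, 2, 6, 7, 8, 9

Numerically λ ≈ 3.3028 and λ' = −1/λ ≈ -0.3028.
[1] lift (-3,-6): star map gives -1.1833; window check -1.6 ≤ -1.1833 < -0.4 is true → IN Λ
[2] lift (-6,-16): star map gives -1.1556; window check -1.6 ≤ -1.1556 < -0.4 is true → IN Λ
[3] lift (-2,-7): star map gives 0.1194; window check -1.6 ≤ 0.1194 < -0.4 is false → out
[4] lift (-5,-17): star map gives 0.1472; window check -1.6 ≤ 0.1472 < -0.4 is false → out
[5] lift (-3,12): star map gives -6.6333; window check -1.6 ≤ -6.6333 < -0.4 is false → out
[6] lift (3,12): star map gives -0.6333; window check -1.6 ≤ -0.6333 < -0.4 is true → IN Λ
[7] lift (-4,-11): star map gives -0.6695; window check -1.6 ≤ -0.6695 < -0.4 is true → IN Λ
[8] lift (-6,-15): star map gives -1.4584; window check -1.6 ≤ -1.4584 < -0.4 is true → IN Λ
[9] lift (3,14): star map gives -1.2389; window check -1.6 ≤ -1.2389 < -0.4 is true → IN Λ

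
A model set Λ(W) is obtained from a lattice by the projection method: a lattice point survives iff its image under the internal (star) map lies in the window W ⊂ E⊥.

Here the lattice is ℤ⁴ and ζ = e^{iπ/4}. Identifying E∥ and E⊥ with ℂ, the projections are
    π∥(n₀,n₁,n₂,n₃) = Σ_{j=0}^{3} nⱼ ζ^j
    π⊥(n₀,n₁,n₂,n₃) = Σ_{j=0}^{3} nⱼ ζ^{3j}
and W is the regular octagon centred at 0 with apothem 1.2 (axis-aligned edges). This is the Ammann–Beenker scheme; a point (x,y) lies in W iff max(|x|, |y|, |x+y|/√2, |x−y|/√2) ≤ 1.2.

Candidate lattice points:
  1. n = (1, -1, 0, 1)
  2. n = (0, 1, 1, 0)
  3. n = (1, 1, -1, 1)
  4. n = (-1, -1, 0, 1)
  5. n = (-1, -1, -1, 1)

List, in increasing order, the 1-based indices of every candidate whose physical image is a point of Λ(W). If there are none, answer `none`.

2, 4, 5

With ζ = e^{iπ/4} the internal vectors are ζ^0,ζ^3,ζ^6,ζ^9.
candidate 1: n = (1, -1, 0, 1) → π⊥ ≈ (+2.4142, +0.0000); max(|x|,|y|,|x±y|/√2) = 2.4142 > 1.2 ⇒ ∉ W
candidate 2: n = (0, 1, 1, 0) → π⊥ ≈ (-0.7071, -0.2929); max(|x|,|y|,|x±y|/√2) = 0.7071 ≤ 1.2 ⇒ ∈ W
candidate 3: n = (1, 1, -1, 1) → π⊥ ≈ (+1.0000, +2.4142); max(|x|,|y|,|x±y|/√2) = 2.4142 > 1.2 ⇒ ∉ W
candidate 4: n = (-1, -1, 0, 1) → π⊥ ≈ (+0.4142, +0.0000); max(|x|,|y|,|x±y|/√2) = 0.4142 ≤ 1.2 ⇒ ∈ W
candidate 5: n = (-1, -1, -1, 1) → π⊥ ≈ (+0.4142, +1.0000); max(|x|,|y|,|x±y|/√2) = 1.0000 ≤ 1.2 ⇒ ∈ W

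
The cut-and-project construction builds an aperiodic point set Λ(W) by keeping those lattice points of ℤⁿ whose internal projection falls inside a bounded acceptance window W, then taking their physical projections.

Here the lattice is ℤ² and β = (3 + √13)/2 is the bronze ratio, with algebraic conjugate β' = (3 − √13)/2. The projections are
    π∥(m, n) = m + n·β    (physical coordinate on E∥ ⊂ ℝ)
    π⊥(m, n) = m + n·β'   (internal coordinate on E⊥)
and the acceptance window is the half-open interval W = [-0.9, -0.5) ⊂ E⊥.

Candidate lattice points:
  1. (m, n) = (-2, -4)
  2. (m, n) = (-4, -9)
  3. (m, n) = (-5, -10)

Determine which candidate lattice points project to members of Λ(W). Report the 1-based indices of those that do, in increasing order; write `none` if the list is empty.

β' = (3−√13)/2 ≈ -0.302776.
[1] lift (-2,-4): star map gives -0.788897; window check -0.9 ≤ -0.788897 < -0.5 is true → IN Λ
[2] lift (-4,-9): star map gives -1.275019; window check -0.9 ≤ -1.275019 < -0.5 is false → out
[3] lift (-5,-10): star map gives -1.972244; window check -0.9 ≤ -1.972244 < -0.5 is false → out

1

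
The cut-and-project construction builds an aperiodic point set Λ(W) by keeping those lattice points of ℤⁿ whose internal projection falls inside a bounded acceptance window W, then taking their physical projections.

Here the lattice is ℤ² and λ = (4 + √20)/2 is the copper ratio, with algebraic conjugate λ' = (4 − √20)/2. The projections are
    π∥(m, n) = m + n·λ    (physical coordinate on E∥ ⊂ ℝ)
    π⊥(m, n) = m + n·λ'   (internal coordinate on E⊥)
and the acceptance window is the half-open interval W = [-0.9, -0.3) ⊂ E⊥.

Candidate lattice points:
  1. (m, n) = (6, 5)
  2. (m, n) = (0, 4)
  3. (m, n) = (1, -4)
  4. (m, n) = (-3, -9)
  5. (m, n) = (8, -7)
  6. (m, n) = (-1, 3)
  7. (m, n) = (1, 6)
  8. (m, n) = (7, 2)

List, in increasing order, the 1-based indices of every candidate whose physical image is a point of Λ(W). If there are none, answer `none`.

Compute λ' = (4−√20)/2 = -0.23607, so π⊥(m,n) = m -0.23607·n.
[1] lift (6,5): star map gives 4.81966; window check -0.9 ≤ 4.81966 < -0.3 is false → out
[2] lift (0,4): star map gives -0.94427; window check -0.9 ≤ -0.94427 < -0.3 is false → out
[3] lift (1,-4): star map gives 1.94427; window check -0.9 ≤ 1.94427 < -0.3 is false → out
[4] lift (-3,-9): star map gives -0.87539; window check -0.9 ≤ -0.87539 < -0.3 is true → IN Λ
[5] lift (8,-7): star map gives 9.65248; window check -0.9 ≤ 9.65248 < -0.3 is false → out
[6] lift (-1,3): star map gives -1.70820; window check -0.9 ≤ -1.70820 < -0.3 is false → out
[7] lift (1,6): star map gives -0.41641; window check -0.9 ≤ -0.41641 < -0.3 is true → IN Λ
[8] lift (7,2): star map gives 6.52786; window check -0.9 ≤ 6.52786 < -0.3 is false → out

4, 7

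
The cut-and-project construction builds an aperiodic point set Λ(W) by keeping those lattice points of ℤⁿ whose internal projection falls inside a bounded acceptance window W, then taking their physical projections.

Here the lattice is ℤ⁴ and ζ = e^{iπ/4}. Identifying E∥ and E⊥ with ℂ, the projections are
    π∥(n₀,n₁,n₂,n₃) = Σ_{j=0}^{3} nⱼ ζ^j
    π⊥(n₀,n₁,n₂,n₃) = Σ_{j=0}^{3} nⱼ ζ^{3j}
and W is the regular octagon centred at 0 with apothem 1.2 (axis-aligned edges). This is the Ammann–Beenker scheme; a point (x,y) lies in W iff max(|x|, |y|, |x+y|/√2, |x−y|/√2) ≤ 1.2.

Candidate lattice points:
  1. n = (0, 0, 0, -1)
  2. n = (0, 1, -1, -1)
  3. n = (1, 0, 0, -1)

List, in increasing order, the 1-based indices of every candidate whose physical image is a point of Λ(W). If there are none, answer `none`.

π⊥(n) = n₀ + n₁ζ³ + n₂ζ⁶ + n₃ζ⁹ where ζ = e^{iπ/4}.
candidate 1: n = (0, 0, 0, -1) → π⊥ ≈ (-0.7071, -0.7071); max(|x|,|y|,|x±y|/√2) = 1.0000 ≤ 1.2 ⇒ ∈ W
candidate 2: n = (0, 1, -1, -1) → π⊥ ≈ (-1.4142, +1.0000); max(|x|,|y|,|x±y|/√2) = 1.7071 > 1.2 ⇒ ∉ W
candidate 3: n = (1, 0, 0, -1) → π⊥ ≈ (+0.2929, -0.7071); max(|x|,|y|,|x±y|/√2) = 0.7071 ≤ 1.2 ⇒ ∈ W

1, 3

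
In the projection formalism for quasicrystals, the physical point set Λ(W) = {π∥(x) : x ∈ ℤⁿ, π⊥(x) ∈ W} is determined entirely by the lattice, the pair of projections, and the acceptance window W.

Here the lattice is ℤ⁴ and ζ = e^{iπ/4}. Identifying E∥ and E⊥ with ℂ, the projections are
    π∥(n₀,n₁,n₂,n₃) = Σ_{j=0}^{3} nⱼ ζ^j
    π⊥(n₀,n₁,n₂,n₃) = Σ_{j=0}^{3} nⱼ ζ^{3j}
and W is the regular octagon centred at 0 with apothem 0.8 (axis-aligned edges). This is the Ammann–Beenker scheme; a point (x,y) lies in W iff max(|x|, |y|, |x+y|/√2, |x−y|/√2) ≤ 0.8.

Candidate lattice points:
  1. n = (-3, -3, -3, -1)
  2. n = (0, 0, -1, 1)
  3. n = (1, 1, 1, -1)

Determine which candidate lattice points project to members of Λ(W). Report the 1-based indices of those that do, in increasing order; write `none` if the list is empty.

none

Internal map: ζ^{3j} for j=0..3 gives (1,0), (−√2/2,√2/2), (0,−1), (√2/2,√2/2).
candidate 1: n = (-3, -3, -3, -1) → π⊥ ≈ (-1.585786, +0.171573); max(|x|,|y|,|x±y|/√2) = 1.585786 > 0.8 ⇒ ∉ W
candidate 2: n = (0, 0, -1, 1) → π⊥ ≈ (+0.707107, +1.707107); max(|x|,|y|,|x±y|/√2) = 1.707107 > 0.8 ⇒ ∉ W
candidate 3: n = (1, 1, 1, -1) → π⊥ ≈ (-0.414214, -1.000000); max(|x|,|y|,|x±y|/√2) = 1.000000 > 0.8 ⇒ ∉ W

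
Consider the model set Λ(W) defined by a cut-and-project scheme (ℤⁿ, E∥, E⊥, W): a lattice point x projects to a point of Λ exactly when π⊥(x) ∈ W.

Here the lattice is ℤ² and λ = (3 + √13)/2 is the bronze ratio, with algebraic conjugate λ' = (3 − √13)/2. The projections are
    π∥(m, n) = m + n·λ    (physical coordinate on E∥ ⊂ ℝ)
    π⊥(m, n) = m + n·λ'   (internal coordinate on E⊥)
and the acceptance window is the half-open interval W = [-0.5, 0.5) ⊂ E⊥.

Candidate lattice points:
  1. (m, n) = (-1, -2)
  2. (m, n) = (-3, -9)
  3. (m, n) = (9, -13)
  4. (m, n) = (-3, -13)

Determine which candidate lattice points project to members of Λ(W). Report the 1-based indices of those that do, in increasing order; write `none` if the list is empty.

1, 2

Compute λ' = (3−√13)/2 = -0.30278, so π⊥(m,n) = m -0.30278·n.
#1 (-1,-2): internal coord -1 + (-2)·λ' = -0.39445; -0.39445 ∈ [-0.5, 0.5) → IN Λ
#2 (-3,-9): internal coord -3 + (-9)·λ' = -0.27502; -0.27502 ∈ [-0.5, 0.5) → IN Λ
#3 (9,-13): internal coord 9 + (-13)·λ' = +12.93608; +12.93608 ∉ [-0.5, 0.5) → out
#4 (-3,-13): internal coord -3 + (-13)·λ' = +0.93608; +0.93608 ∉ [-0.5, 0.5) → out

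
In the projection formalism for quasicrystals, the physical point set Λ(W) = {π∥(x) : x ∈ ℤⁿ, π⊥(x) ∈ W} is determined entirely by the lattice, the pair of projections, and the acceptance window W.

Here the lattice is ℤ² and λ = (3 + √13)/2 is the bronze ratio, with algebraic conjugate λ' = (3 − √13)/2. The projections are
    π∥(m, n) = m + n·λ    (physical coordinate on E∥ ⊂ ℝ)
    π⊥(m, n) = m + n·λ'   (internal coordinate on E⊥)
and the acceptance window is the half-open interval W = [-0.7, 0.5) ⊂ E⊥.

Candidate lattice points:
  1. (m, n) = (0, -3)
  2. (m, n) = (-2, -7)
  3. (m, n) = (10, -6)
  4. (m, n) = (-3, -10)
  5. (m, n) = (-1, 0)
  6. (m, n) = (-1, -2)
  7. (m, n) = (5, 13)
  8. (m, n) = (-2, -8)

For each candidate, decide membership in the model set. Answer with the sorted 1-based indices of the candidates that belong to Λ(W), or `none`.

2, 4, 6, 8

Numerically λ ≈ 3.30278 and λ' = −1/λ ≈ -0.30278.
candidate 1: (m,n)=(0,-3) → π∥ = 0-3·λ ≈ -9.90833, π⊥ = 0-3·λ' ≈ 0.90833 ∉ [-0.7, 0.5) ⇒ out
candidate 2: (m,n)=(-2,-7) → π∥ = -2-7·λ ≈ -25.11943, π⊥ = -2-7·λ' ≈ 0.11943 ∈ [-0.7, 0.5) ⇒ IN Λ
candidate 3: (m,n)=(10,-6) → π∥ = 10-6·λ ≈ -9.81665, π⊥ = 10-6·λ' ≈ 11.81665 ∉ [-0.7, 0.5) ⇒ out
candidate 4: (m,n)=(-3,-10) → π∥ = -3-10·λ ≈ -36.02776, π⊥ = -3-10·λ' ≈ 0.02776 ∈ [-0.7, 0.5) ⇒ IN Λ
candidate 5: (m,n)=(-1,0) → π∥ = -1+0·λ ≈ -1.00000, π⊥ = -1+0·λ' ≈ -1.00000 ∉ [-0.7, 0.5) ⇒ out
candidate 6: (m,n)=(-1,-2) → π∥ = -1-2·λ ≈ -7.60555, π⊥ = -1-2·λ' ≈ -0.39445 ∈ [-0.7, 0.5) ⇒ IN Λ
candidate 7: (m,n)=(5,13) → π∥ = 5+13·λ ≈ 47.93608, π⊥ = 5+13·λ' ≈ 1.06392 ∉ [-0.7, 0.5) ⇒ out
candidate 8: (m,n)=(-2,-8) → π∥ = -2-8·λ ≈ -28.42221, π⊥ = -2-8·λ' ≈ 0.42221 ∈ [-0.7, 0.5) ⇒ IN Λ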